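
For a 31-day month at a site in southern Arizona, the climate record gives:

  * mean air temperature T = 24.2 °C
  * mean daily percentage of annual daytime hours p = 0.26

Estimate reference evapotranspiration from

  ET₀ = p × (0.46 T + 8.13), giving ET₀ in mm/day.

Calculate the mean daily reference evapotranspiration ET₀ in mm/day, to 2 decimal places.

ET₀ = 0.26 × (0.46 × 24.2 + 8.13) = 0.26 × 19.262 = 5.0081 mm/d

5.01 mm/day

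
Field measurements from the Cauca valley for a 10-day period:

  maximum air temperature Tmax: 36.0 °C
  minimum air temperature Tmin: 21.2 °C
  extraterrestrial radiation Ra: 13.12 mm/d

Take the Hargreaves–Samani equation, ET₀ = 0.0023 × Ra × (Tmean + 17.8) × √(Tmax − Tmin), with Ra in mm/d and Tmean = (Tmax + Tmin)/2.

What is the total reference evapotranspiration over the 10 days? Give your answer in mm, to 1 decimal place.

53.9 mm

Tmean = (36.0 + 21.2)/2 = 28.60 °C
ET₀ = 0.0023 × 13.12 × (28.60 + 17.8) × √14.8 = 0.0023 × 13.12 × 46.40 × 3.8471 = 5.3866 mm/d
Over 10 days: 5.3866 × 10 = 53.866 mm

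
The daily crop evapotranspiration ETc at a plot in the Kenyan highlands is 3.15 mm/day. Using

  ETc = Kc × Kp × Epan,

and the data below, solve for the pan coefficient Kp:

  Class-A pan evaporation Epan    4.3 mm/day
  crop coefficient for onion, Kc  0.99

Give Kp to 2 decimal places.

0.74

ETc = Kc × Kp × Epan  ⇒  Kp = ETc / (Kc × Epan)
Kp = 3.15 / (0.99 × 4.3) = 3.15 / 4.257 = 0.7400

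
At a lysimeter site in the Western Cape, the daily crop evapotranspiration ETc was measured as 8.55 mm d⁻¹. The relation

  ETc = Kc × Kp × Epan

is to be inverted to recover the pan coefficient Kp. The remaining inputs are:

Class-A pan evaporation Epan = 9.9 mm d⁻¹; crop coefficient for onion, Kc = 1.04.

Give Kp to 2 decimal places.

ETc = Kc × Kp × Epan  ⇒  Kp = ETc / (Kc × Epan)
Kp = 8.55 / (1.04 × 9.9) = 8.55 / 10.296 = 0.8304

0.83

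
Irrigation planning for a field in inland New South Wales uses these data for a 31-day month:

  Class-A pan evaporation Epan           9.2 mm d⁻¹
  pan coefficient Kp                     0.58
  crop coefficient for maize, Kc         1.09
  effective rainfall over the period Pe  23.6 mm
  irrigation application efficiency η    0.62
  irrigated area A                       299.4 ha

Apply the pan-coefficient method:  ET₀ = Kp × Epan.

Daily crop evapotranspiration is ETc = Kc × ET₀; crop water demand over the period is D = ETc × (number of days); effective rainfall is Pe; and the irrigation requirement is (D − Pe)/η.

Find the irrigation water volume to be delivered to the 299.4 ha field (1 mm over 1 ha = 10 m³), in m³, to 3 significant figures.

ET₀ = 0.58 × 9.2 = 5.3360 mm/d
ETc = Kc × ET₀ = 1.09 × 5.3360 = 5.8162 mm/d
Crop demand D = ETc × 31 d = 5.8162 × 31 = 180.302 mm
D − Pe = 180.302 − 23.6 = 156.702 mm
Gross irrigation = 156.702 / 0.62 = 252.745 mm
Volume = 252.745 mm × 299.4 ha × 10 = 756718.5 m³

757000 m³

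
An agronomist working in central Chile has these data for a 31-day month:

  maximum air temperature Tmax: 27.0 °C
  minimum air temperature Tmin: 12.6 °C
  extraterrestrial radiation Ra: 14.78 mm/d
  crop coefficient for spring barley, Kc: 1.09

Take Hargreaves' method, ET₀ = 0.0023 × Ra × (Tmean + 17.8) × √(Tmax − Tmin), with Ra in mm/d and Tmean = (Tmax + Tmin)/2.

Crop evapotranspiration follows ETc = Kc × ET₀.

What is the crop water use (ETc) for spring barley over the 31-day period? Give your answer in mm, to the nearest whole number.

164 mm

Tmean = (27.0 + 12.6)/2 = 19.80 °C
ET₀ = 0.0023 × 14.78 × (19.80 + 17.8) × √14.4 = 0.0023 × 14.78 × 37.60 × 3.7947 = 4.8503 mm/d
ETc = Kc × ET₀ = 1.09 × 4.8503 = 5.2868 mm/d
Over 31 days: 5.2868 × 31 = 163.891 mm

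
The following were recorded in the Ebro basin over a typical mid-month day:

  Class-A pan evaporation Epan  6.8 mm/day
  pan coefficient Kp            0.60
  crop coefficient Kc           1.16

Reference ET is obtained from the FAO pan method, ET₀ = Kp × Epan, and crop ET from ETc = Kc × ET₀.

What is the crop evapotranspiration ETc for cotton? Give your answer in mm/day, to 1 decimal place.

4.7 mm/day

ET₀ = 0.60 × 6.8 = 4.0800 mm/d
ETc = Kc × ET₀ = 1.16 × 4.0800 = 4.7328 mm/d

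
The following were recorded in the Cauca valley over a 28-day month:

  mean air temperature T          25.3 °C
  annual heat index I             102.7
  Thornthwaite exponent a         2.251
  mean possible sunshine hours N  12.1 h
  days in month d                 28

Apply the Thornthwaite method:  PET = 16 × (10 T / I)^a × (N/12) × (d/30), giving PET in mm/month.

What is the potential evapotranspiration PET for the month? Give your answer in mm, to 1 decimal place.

10T/I = 10 × 25.3 / 102.7 = 2.4635
(10T/I)^a = 2.4635^2.251 = 7.6100
Uncorrected PET = 16 × 7.6100 = 121.760 mm
Correction = (N/12)(d/30) = (12.1/12)(28/30) = 0.9411
PET = 121.760 × 0.9411 = 114.588 mm/month

114.6 mm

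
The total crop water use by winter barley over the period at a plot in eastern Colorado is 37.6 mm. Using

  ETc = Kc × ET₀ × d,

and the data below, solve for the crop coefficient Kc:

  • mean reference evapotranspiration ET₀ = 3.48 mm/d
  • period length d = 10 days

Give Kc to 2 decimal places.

ETc = Kc × ET₀ × d  ⇒  Kc = ETc / (ET₀ × d)
Kc = 37.6 / (3.48 × 10) = 37.6 / 34.80 = 1.0805

1.08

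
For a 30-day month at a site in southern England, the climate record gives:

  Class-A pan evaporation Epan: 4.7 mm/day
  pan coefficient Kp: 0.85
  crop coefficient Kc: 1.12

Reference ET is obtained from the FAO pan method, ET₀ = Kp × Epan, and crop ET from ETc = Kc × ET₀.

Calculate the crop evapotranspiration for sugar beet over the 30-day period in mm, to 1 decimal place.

ET₀ = 0.85 × 4.7 = 3.9950 mm/d
ETc = Kc × ET₀ = 1.12 × 3.9950 = 4.4744 mm/d
Over 30 days: 4.4744 × 30 = 134.232 mm

134.2 mm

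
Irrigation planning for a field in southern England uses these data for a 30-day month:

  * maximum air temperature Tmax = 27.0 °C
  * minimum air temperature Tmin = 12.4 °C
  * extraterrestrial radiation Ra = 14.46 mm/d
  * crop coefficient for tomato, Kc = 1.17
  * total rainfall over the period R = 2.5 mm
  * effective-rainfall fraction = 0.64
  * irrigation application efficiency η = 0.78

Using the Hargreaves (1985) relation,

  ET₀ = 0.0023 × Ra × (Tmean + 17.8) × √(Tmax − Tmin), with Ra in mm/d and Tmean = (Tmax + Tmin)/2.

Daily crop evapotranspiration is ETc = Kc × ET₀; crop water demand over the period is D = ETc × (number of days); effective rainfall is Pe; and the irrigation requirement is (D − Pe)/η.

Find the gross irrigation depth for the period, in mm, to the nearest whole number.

Tmean = (27.0 + 12.4)/2 = 19.70 °C
ET₀ = 0.0023 × 14.46 × (19.70 + 17.8) × √14.6 = 0.0023 × 14.46 × 37.50 × 3.8210 = 4.7655 mm/d
ETc = Kc × ET₀ = 1.17 × 4.7655 = 5.5756 mm/d
Crop demand D = ETc × 30 d = 5.5756 × 30 = 167.268 mm
Pe = 0.64 × 2.5 = 1.600 mm
D − Pe = 167.268 − 1.600 = 165.668 mm
Gross irrigation = 165.668 / 0.78 = 212.395 mm

212 mm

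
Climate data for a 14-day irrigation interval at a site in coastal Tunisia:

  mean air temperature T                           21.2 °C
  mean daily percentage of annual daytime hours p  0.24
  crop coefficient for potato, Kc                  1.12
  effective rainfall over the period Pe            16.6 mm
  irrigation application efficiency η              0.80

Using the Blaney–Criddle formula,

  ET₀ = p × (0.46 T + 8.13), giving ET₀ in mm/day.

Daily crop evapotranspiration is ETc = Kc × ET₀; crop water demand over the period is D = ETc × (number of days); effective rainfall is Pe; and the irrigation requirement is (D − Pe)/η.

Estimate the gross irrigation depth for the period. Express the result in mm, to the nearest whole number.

ET₀ = 0.24 × (0.46 × 21.2 + 8.13) = 0.24 × 17.882 = 4.2917 mm/d
ETc = Kc × ET₀ = 1.12 × 4.2917 = 4.8067 mm/d
Crop demand D = ETc × 14 d = 4.8067 × 14 = 67.294 mm
D − Pe = 67.294 − 16.6 = 50.694 mm
Gross irrigation = 50.694 / 0.80 = 63.368 mm

63 mm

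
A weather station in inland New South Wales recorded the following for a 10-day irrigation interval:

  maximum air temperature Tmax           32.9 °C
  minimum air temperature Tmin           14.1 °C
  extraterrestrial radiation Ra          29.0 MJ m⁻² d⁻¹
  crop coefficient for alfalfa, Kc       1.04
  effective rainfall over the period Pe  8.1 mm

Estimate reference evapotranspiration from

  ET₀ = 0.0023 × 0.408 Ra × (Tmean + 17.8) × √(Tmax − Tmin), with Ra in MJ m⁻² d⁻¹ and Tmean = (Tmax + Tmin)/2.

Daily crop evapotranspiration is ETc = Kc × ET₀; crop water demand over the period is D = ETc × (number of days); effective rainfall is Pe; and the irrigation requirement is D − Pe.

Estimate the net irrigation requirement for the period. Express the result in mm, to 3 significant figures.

42.6 mm

Tmean = (32.9 + 14.1)/2 = 23.50 °C
0.408 Ra = 0.408 × 29.0 = 11.8320 mm/d equivalent
ET₀ = 0.0023 × 11.8320 × (23.50 + 17.8) × √18.8 = 0.0023 × 11.8320 × 41.30 × 4.3359 = 4.8732 mm/d
ETc = Kc × ET₀ = 1.04 × 4.8732 = 5.0681 mm/d
Crop demand D = ETc × 10 d = 5.0681 × 10 = 50.681 mm
D − Pe = 50.681 − 8.1 = 42.581 mm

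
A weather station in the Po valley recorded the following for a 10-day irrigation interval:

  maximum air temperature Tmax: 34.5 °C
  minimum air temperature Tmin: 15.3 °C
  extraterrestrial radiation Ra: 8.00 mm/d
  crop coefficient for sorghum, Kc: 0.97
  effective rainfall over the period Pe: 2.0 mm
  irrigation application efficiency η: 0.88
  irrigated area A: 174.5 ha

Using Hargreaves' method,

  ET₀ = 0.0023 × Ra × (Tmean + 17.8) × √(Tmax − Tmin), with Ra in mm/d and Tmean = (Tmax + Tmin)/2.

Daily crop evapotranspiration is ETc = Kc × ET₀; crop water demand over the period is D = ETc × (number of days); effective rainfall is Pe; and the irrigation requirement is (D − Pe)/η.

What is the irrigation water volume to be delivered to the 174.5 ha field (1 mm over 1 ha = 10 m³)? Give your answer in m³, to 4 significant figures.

62250 m³

Tmean = (34.5 + 15.3)/2 = 24.90 °C
ET₀ = 0.0023 × 8.00 × (24.90 + 17.8) × √19.2 = 0.0023 × 8.00 × 42.70 × 4.3818 = 3.4427 mm/d
ETc = Kc × ET₀ = 0.97 × 3.4427 = 3.3394 mm/d
Crop demand D = ETc × 10 d = 3.3394 × 10 = 33.394 mm
D − Pe = 33.394 − 2.0 = 31.394 mm
Gross irrigation = 31.394 / 0.88 = 35.675 mm
Volume = 35.675 mm × 174.5 ha × 10 = 62252.9 m³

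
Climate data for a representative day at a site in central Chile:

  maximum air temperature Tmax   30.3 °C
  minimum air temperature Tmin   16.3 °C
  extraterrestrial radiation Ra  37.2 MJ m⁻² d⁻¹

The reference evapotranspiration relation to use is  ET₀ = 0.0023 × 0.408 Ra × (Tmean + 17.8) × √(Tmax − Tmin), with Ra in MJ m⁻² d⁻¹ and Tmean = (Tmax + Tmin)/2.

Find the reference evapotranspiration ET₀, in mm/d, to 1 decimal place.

Tmean = (30.3 + 16.3)/2 = 23.30 °C
0.408 Ra = 0.408 × 37.2 = 15.1776 mm/d equivalent
ET₀ = 0.0023 × 15.1776 × (23.30 + 17.8) × √14.0 = 0.0023 × 15.1776 × 41.10 × 3.7417 = 5.3684 mm/d

5.4 mm/d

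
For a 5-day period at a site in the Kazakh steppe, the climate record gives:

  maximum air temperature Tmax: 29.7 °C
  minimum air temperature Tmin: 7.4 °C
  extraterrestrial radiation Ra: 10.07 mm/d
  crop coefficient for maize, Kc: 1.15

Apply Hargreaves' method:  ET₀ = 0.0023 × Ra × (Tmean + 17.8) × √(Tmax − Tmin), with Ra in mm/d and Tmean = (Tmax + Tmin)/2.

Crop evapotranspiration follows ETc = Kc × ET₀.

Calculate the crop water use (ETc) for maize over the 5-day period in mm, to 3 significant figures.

22.9 mm

Tmean = (29.7 + 7.4)/2 = 18.55 °C
ET₀ = 0.0023 × 10.07 × (18.55 + 17.8) × √22.3 = 0.0023 × 10.07 × 36.35 × 4.7223 = 3.9757 mm/d
ETc = Kc × ET₀ = 1.15 × 3.9757 = 4.5721 mm/d
Over 5 days: 4.5721 × 5 = 22.861 mm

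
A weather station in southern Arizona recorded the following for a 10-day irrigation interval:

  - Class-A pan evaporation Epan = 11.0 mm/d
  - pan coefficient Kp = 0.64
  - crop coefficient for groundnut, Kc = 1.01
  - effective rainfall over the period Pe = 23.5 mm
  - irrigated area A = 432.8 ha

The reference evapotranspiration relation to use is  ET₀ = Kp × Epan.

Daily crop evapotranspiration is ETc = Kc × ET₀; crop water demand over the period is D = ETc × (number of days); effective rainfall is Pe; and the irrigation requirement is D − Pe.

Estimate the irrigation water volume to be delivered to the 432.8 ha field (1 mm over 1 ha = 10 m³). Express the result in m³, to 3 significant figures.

206000 m³

ET₀ = 0.64 × 11.0 = 7.0400 mm/d
ETc = Kc × ET₀ = 1.01 × 7.0400 = 7.1104 mm/d
Crop demand D = ETc × 10 d = 7.1104 × 10 = 71.104 mm
D − Pe = 71.104 − 23.5 = 47.604 mm
Volume = 47.604 mm × 432.8 ha × 10 = 206030.1 m³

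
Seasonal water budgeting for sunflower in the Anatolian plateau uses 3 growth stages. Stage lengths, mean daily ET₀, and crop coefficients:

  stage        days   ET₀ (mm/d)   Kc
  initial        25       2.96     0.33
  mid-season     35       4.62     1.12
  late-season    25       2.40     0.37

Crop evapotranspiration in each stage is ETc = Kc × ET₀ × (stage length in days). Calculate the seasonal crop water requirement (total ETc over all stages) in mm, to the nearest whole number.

initial: 0.33 × 2.96 × 25 = 24.42 mm
mid-season: 1.12 × 4.62 × 35 = 181.10 mm
late-season: 0.37 × 2.40 × 25 = 22.20 mm
Seasonal total = 227.72 mm

228 mm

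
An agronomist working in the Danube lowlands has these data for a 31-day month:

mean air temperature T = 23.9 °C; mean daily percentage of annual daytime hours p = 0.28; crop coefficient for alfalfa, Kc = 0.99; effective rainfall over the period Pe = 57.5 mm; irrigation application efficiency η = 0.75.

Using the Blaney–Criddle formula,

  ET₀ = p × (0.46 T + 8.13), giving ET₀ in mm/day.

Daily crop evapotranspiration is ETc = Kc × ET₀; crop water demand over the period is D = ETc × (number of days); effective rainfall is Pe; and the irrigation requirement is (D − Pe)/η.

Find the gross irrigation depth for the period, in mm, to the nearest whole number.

ET₀ = 0.28 × (0.46 × 23.9 + 8.13) = 0.28 × 19.124 = 5.3547 mm/d
ETc = Kc × ET₀ = 0.99 × 5.3547 = 5.3012 mm/d
Crop demand D = ETc × 31 d = 5.3012 × 31 = 164.337 mm
D − Pe = 164.337 − 57.5 = 106.837 mm
Gross irrigation = 106.837 / 0.75 = 142.449 mm

142 mm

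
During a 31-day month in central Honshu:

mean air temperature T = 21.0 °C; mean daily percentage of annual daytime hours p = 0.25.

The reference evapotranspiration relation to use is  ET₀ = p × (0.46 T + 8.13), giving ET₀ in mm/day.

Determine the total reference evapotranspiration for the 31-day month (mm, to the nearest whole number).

138 mm

ET₀ = 0.25 × (0.46 × 21.0 + 8.13) = 0.25 × 17.790 = 4.4475 mm/d
Monthly total = 4.4475 × 31 = 137.873 mm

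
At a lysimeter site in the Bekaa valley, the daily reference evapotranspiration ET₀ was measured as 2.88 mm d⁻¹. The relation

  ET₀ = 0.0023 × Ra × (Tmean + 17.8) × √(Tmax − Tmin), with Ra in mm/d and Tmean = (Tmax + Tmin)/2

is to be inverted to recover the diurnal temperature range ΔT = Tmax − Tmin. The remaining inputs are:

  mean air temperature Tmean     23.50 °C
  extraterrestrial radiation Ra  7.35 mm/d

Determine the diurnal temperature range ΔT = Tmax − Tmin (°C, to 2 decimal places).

17.02 °C

√ΔT = ET₀ / [0.0023 × Ra × (Tmean+17.8)] = 2.88 / (0.0023 × 7.35 × 41.30) = 4.1250
ΔT = 4.1250² = 17.016 °C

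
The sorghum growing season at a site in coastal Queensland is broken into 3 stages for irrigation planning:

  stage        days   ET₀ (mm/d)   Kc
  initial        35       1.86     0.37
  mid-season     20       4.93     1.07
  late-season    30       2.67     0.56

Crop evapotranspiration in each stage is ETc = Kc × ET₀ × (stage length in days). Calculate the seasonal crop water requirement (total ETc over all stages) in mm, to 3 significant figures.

initial: 0.37 × 1.86 × 35 = 24.09 mm
mid-season: 1.07 × 4.93 × 20 = 105.50 mm
late-season: 0.56 × 2.67 × 30 = 44.86 mm
Seasonal total = 174.45 mm

174 mm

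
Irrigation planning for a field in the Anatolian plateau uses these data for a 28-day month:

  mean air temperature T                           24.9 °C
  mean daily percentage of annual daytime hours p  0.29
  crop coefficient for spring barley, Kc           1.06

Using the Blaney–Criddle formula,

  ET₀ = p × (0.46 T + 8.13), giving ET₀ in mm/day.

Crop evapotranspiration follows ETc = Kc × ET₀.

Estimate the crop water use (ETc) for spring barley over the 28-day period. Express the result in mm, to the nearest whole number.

169 mm

ET₀ = 0.29 × (0.46 × 24.9 + 8.13) = 0.29 × 19.584 = 5.6794 mm/d
ETc = Kc × ET₀ = 1.06 × 5.6794 = 6.0202 mm/d
Over 28 days: 6.0202 × 28 = 168.566 mm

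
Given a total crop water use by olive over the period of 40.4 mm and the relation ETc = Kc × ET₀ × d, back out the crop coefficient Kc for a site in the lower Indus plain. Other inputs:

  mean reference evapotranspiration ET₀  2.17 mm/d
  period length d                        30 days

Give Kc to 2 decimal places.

0.62

ETc = Kc × ET₀ × d  ⇒  Kc = ETc / (ET₀ × d)
Kc = 40.4 / (2.17 × 30) = 40.4 / 65.10 = 0.6206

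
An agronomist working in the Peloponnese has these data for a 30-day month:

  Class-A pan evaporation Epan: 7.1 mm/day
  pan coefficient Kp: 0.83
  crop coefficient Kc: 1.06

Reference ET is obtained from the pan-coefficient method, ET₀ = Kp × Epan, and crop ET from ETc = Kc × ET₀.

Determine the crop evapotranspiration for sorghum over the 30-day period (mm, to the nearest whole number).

187 mm

ET₀ = 0.83 × 7.1 = 5.8930 mm/d
ETc = Kc × ET₀ = 1.06 × 5.8930 = 6.2466 mm/d
Over 30 days: 6.2466 × 30 = 187.398 mm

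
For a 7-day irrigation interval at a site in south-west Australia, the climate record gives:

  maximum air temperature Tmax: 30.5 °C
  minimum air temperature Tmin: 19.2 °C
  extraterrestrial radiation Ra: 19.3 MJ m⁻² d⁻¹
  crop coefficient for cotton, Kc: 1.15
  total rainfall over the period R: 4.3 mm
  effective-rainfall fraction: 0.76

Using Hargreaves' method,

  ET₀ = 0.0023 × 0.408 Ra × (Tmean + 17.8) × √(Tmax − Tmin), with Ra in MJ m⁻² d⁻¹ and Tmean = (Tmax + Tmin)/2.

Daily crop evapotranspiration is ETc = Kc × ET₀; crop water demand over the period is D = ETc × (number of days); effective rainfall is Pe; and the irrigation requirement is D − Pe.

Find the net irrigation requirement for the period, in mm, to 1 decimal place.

Tmean = (30.5 + 19.2)/2 = 24.85 °C
0.408 Ra = 0.408 × 19.3 = 7.8744 mm/d equivalent
ET₀ = 0.0023 × 7.8744 × (24.85 + 17.8) × √11.3 = 0.0023 × 7.8744 × 42.65 × 3.3615 = 2.5966 mm/d
ETc = Kc × ET₀ = 1.15 × 2.5966 = 2.9861 mm/d
Crop demand D = ETc × 7 d = 2.9861 × 7 = 20.903 mm
Pe = 0.76 × 4.3 = 3.268 mm
D − Pe = 20.903 − 3.268 = 17.635 mm

17.6 mm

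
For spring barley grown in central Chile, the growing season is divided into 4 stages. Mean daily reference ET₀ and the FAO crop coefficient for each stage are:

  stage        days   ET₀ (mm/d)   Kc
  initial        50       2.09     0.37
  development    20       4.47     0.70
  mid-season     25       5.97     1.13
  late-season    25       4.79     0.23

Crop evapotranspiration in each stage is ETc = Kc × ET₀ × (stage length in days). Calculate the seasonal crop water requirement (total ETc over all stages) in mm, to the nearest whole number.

initial: 0.37 × 2.09 × 50 = 38.67 mm
development: 0.70 × 4.47 × 20 = 62.58 mm
mid-season: 1.13 × 5.97 × 25 = 168.65 mm
late-season: 0.23 × 4.79 × 25 = 27.54 mm
Seasonal total = 297.44 mm

297 mm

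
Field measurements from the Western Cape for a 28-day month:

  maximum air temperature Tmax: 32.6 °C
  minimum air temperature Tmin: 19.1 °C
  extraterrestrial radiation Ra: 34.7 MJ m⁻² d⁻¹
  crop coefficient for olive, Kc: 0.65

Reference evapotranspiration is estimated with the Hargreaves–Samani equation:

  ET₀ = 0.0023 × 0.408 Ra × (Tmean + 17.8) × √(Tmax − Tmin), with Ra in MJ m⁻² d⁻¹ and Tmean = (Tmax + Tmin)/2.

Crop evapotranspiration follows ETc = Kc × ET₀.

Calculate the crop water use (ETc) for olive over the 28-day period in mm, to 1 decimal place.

Tmean = (32.6 + 19.1)/2 = 25.85 °C
0.408 Ra = 0.408 × 34.7 = 14.1576 mm/d equivalent
ET₀ = 0.0023 × 14.1576 × (25.85 + 17.8) × √13.5 = 0.0023 × 14.1576 × 43.65 × 3.6742 = 5.2223 mm/d
ETc = Kc × ET₀ = 0.65 × 5.2223 = 3.3945 mm/d
Over 28 days: 3.3945 × 28 = 95.046 mm

95.0 mm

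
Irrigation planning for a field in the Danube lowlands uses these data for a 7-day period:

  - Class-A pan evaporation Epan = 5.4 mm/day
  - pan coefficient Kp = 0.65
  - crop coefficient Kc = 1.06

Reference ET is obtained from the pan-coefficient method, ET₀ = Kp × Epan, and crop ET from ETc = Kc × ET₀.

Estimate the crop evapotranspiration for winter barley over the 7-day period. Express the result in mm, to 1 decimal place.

ET₀ = 0.65 × 5.4 = 3.5100 mm/d
ETc = Kc × ET₀ = 1.06 × 3.5100 = 3.7206 mm/d
Over 7 days: 3.7206 × 7 = 26.044 mm

26.0 mm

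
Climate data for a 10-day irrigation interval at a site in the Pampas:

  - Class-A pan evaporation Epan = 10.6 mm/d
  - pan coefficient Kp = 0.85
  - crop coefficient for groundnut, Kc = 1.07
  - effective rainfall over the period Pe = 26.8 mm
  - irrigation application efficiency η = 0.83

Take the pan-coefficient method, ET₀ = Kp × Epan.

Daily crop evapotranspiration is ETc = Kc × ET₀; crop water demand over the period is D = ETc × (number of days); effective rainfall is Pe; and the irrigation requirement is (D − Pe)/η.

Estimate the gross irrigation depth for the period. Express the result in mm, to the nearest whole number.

84 mm

ET₀ = 0.85 × 10.6 = 9.0100 mm/d
ETc = Kc × ET₀ = 1.07 × 9.0100 = 9.6407 mm/d
Crop demand D = ETc × 10 d = 9.6407 × 10 = 96.407 mm
D − Pe = 96.407 − 26.8 = 69.607 mm
Gross irrigation = 69.607 / 0.83 = 83.864 mm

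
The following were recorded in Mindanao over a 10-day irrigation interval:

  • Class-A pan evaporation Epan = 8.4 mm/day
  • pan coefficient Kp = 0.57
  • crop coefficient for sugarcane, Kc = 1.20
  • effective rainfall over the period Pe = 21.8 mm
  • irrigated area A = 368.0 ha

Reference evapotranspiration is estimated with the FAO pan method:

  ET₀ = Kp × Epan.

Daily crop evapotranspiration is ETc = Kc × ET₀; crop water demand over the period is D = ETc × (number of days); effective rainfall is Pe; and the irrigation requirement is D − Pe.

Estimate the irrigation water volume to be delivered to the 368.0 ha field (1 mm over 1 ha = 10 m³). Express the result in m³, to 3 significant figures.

ET₀ = 0.57 × 8.4 = 4.7880 mm/d
ETc = Kc × ET₀ = 1.20 × 4.7880 = 5.7456 mm/d
Crop demand D = ETc × 10 d = 5.7456 × 10 = 57.456 mm
D − Pe = 57.456 − 21.8 = 35.656 mm
Volume = 35.656 mm × 368.0 ha × 10 = 131214.1 m³

131000 m³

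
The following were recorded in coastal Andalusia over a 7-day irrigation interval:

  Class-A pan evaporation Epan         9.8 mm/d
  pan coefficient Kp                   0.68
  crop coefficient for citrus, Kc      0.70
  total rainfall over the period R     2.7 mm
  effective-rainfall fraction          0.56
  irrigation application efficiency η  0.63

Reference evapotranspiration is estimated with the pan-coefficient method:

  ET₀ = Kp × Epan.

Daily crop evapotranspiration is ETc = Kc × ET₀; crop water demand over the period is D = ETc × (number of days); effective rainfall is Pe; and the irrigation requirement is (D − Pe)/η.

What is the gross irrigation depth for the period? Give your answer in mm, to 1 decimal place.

ET₀ = 0.68 × 9.8 = 6.6640 mm/d
ETc = Kc × ET₀ = 0.70 × 6.6640 = 4.6648 mm/d
Crop demand D = ETc × 7 d = 4.6648 × 7 = 32.654 mm
Pe = 0.56 × 2.7 = 1.512 mm
D − Pe = 32.654 − 1.512 = 31.142 mm
Gross irrigation = 31.142 / 0.63 = 49.432 mm

49.4 mm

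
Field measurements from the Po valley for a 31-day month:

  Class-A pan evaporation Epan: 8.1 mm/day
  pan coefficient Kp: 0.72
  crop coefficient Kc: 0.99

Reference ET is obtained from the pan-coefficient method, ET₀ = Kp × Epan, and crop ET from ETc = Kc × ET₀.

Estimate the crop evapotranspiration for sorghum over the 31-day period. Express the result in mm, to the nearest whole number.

ET₀ = 0.72 × 8.1 = 5.8320 mm/d
ETc = Kc × ET₀ = 0.99 × 5.8320 = 5.7737 mm/d
Over 31 days: 5.7737 × 31 = 178.985 mm

179 mm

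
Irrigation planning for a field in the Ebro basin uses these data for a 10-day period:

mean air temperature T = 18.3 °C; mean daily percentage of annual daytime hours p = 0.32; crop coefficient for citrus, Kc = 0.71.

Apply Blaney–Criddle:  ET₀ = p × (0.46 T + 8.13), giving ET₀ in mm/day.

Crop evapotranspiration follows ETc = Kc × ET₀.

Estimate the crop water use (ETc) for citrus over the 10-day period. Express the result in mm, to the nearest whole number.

38 mm

ET₀ = 0.32 × (0.46 × 18.3 + 8.13) = 0.32 × 16.548 = 5.2954 mm/d
ETc = Kc × ET₀ = 0.71 × 5.2954 = 3.7597 mm/d
Over 10 days: 3.7597 × 10 = 37.597 mm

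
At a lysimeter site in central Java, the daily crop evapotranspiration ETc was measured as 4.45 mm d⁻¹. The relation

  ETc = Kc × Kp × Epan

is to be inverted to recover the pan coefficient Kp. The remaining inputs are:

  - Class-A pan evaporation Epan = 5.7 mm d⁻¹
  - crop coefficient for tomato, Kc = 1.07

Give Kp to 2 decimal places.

ETc = Kc × Kp × Epan  ⇒  Kp = ETc / (Kc × Epan)
Kp = 4.45 / (1.07 × 5.7) = 4.45 / 6.099 = 0.7296

0.73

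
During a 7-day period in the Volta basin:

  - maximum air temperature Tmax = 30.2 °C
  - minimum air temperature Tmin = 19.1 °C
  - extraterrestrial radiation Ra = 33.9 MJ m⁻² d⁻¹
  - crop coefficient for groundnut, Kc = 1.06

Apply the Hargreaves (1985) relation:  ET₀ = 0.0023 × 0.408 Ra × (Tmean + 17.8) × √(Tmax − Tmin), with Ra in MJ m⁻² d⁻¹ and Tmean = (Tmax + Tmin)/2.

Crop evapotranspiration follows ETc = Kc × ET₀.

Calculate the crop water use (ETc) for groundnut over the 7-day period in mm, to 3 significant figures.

33.4 mm

Tmean = (30.2 + 19.1)/2 = 24.65 °C
0.408 Ra = 0.408 × 33.9 = 13.8312 mm/d equivalent
ET₀ = 0.0023 × 13.8312 × (24.65 + 17.8) × √11.1 = 0.0023 × 13.8312 × 42.45 × 3.3317 = 4.4992 mm/d
ETc = Kc × ET₀ = 1.06 × 4.4992 = 4.7692 mm/d
Over 7 days: 4.7692 × 7 = 33.384 mm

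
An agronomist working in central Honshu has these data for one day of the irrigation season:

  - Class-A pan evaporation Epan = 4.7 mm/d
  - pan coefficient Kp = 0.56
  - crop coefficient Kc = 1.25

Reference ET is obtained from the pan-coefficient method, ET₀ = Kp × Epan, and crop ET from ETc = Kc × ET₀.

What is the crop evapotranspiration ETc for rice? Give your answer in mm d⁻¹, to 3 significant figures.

ET₀ = 0.56 × 4.7 = 2.6320 mm/d
ETc = Kc × ET₀ = 1.25 × 2.6320 = 3.2900 mm/d

3.29 mm d⁻¹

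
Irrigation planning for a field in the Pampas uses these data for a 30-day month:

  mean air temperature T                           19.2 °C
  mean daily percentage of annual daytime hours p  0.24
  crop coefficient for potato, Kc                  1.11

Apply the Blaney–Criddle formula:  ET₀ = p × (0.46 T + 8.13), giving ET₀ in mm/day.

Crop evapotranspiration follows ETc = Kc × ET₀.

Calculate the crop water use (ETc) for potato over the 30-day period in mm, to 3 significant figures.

136 mm

ET₀ = 0.24 × (0.46 × 19.2 + 8.13) = 0.24 × 16.962 = 4.0709 mm/d
ETc = Kc × ET₀ = 1.11 × 4.0709 = 4.5187 mm/d
Over 30 days: 4.5187 × 30 = 135.561 mm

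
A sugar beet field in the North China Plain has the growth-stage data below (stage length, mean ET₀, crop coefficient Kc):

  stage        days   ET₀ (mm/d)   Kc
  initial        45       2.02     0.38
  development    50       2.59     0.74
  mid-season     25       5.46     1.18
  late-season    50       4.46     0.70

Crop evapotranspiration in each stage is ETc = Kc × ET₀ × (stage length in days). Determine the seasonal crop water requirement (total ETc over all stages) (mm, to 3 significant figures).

448 mm

initial: 0.38 × 2.02 × 45 = 34.54 mm
development: 0.74 × 2.59 × 50 = 95.83 mm
mid-season: 1.18 × 5.46 × 25 = 161.07 mm
late-season: 0.70 × 4.46 × 50 = 156.10 mm
Seasonal total = 447.54 mm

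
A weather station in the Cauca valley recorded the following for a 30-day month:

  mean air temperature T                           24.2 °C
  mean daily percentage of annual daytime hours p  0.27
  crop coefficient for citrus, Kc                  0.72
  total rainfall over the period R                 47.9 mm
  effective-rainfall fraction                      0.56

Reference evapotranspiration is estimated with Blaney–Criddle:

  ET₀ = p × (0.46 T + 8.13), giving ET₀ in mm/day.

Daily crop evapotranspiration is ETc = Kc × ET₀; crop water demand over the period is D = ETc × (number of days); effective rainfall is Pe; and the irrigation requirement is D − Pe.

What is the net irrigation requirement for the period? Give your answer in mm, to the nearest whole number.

ET₀ = 0.27 × (0.46 × 24.2 + 8.13) = 0.27 × 19.262 = 5.2007 mm/d
ETc = Kc × ET₀ = 0.72 × 5.2007 = 3.7445 mm/d
Crop demand D = ETc × 30 d = 3.7445 × 30 = 112.335 mm
Pe = 0.56 × 47.9 = 26.824 mm
D − Pe = 112.335 − 26.824 = 85.511 mm

86 mm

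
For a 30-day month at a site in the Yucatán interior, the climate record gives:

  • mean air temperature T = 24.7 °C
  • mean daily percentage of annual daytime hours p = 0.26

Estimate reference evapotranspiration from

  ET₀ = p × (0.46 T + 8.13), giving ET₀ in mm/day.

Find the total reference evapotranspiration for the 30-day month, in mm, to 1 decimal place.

152.0 mm

ET₀ = 0.26 × (0.46 × 24.7 + 8.13) = 0.26 × 19.492 = 5.0679 mm/d
Monthly total = 5.0679 × 30 = 152.037 mm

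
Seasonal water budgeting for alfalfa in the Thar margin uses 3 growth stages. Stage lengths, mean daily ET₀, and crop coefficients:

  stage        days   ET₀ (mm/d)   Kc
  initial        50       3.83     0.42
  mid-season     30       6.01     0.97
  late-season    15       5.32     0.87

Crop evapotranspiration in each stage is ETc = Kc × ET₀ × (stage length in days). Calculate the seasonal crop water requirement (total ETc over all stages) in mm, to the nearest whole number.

initial: 0.42 × 3.83 × 50 = 80.43 mm
mid-season: 0.97 × 6.01 × 30 = 174.89 mm
late-season: 0.87 × 5.32 × 15 = 69.43 mm
Seasonal total = 324.75 mm

325 mm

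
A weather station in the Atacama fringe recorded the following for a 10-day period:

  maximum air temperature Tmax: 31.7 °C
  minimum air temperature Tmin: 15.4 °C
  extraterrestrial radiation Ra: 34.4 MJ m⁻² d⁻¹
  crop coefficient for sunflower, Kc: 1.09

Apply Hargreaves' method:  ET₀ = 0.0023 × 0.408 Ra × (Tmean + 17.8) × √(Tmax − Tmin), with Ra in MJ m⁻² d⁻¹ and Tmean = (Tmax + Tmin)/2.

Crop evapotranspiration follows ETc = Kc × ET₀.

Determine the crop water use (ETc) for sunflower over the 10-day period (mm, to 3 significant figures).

58.7 mm

Tmean = (31.7 + 15.4)/2 = 23.55 °C
0.408 Ra = 0.408 × 34.4 = 14.0352 mm/d equivalent
ET₀ = 0.0023 × 14.0352 × (23.55 + 17.8) × √16.3 = 0.0023 × 14.0352 × 41.35 × 4.0373 = 5.3891 mm/d
ETc = Kc × ET₀ = 1.09 × 5.3891 = 5.8741 mm/d
Over 10 days: 5.8741 × 10 = 58.741 mm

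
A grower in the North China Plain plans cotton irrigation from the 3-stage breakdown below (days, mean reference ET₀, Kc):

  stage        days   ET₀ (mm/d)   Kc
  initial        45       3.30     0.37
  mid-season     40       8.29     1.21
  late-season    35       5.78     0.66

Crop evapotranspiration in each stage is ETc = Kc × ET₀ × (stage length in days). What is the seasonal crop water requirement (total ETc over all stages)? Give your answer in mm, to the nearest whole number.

590 mm

initial: 0.37 × 3.30 × 45 = 54.95 mm
mid-season: 1.21 × 8.29 × 40 = 401.24 mm
late-season: 0.66 × 5.78 × 35 = 133.52 mm
Seasonal total = 589.71 mm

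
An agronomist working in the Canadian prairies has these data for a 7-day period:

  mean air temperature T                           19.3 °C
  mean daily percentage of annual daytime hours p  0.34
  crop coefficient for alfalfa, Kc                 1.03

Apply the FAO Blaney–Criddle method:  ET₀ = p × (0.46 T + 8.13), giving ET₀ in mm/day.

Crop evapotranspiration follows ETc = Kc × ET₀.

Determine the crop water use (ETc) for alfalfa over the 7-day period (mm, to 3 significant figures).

ET₀ = 0.34 × (0.46 × 19.3 + 8.13) = 0.34 × 17.008 = 5.7827 mm/d
ETc = Kc × ET₀ = 1.03 × 5.7827 = 5.9562 mm/d
Over 7 days: 5.9562 × 7 = 41.693 mm

41.7 mm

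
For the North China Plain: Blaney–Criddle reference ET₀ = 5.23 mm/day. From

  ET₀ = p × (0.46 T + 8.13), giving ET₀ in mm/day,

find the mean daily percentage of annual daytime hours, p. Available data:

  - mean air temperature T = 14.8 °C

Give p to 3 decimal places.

p = ET₀ / (0.46 T + 8.13) = 5.23 / (0.46 × 14.8 + 8.13) = 5.23 / 14.938 = 0.3501

0.350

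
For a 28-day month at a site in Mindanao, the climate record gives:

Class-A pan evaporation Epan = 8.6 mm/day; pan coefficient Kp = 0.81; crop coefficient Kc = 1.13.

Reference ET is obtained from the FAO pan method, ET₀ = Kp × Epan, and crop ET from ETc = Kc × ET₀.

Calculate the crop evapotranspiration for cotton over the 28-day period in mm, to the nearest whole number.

220 mm

ET₀ = 0.81 × 8.6 = 6.9660 mm/d
ETc = Kc × ET₀ = 1.13 × 6.9660 = 7.8716 mm/d
Over 28 days: 7.8716 × 28 = 220.405 mm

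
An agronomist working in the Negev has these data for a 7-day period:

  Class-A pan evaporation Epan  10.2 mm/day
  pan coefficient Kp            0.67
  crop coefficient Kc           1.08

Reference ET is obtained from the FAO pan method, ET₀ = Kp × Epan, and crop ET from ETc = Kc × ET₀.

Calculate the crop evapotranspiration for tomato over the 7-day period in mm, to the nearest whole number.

ET₀ = 0.67 × 10.2 = 6.8340 mm/d
ETc = Kc × ET₀ = 1.08 × 6.8340 = 7.3807 mm/d
Over 7 days: 7.3807 × 7 = 51.665 mm

52 mm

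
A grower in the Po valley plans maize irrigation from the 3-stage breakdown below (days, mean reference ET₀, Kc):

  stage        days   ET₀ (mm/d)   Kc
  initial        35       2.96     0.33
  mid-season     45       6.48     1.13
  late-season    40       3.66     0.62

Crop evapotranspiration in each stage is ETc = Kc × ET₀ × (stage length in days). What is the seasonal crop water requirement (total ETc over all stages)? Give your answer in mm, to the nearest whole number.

initial: 0.33 × 2.96 × 35 = 34.19 mm
mid-season: 1.13 × 6.48 × 45 = 329.51 mm
late-season: 0.62 × 3.66 × 40 = 90.77 mm
Seasonal total = 454.47 mm

454 mm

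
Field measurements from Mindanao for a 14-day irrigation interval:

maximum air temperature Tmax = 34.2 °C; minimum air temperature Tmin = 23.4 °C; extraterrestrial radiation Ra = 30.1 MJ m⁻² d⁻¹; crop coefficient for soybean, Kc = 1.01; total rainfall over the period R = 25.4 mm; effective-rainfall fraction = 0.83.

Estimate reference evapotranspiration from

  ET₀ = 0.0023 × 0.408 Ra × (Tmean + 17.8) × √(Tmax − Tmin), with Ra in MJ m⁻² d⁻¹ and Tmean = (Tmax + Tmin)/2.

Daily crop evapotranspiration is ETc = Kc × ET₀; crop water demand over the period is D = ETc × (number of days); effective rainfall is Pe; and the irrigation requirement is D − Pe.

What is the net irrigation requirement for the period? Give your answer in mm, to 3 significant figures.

40.1 mm

Tmean = (34.2 + 23.4)/2 = 28.80 °C
0.408 Ra = 0.408 × 30.1 = 12.2808 mm/d equivalent
ET₀ = 0.0023 × 12.2808 × (28.80 + 17.8) × √10.8 = 0.0023 × 12.2808 × 46.60 × 3.2863 = 4.3256 mm/d
ETc = Kc × ET₀ = 1.01 × 4.3256 = 4.3689 mm/d
Crop demand D = ETc × 14 d = 4.3689 × 14 = 61.165 mm
Pe = 0.83 × 25.4 = 21.082 mm
D − Pe = 61.165 − 21.082 = 40.083 mm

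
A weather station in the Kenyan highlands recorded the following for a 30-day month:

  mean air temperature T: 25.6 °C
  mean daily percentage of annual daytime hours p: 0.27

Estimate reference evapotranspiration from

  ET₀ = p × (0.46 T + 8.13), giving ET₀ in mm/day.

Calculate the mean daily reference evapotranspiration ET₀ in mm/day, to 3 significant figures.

5.37 mm/day

ET₀ = 0.27 × (0.46 × 25.6 + 8.13) = 0.27 × 19.906 = 5.3746 mm/d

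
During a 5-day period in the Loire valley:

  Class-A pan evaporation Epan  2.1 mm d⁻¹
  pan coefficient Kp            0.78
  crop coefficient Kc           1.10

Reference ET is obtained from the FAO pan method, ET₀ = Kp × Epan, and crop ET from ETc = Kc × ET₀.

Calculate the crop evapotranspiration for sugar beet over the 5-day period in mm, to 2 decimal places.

ET₀ = 0.78 × 2.1 = 1.6380 mm/d
ETc = Kc × ET₀ = 1.10 × 1.6380 = 1.8018 mm/d
Over 5 days: 1.8018 × 5 = 9.009 mm

9.01 mm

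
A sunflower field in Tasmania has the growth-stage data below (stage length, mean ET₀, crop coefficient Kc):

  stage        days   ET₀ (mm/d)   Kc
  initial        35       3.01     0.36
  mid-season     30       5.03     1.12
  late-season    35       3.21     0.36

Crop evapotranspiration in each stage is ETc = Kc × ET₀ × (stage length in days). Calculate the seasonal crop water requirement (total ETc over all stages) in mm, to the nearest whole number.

247 mm

initial: 0.36 × 3.01 × 35 = 37.93 mm
mid-season: 1.12 × 5.03 × 30 = 169.01 mm
late-season: 0.36 × 3.21 × 35 = 40.45 mm
Seasonal total = 247.39 mm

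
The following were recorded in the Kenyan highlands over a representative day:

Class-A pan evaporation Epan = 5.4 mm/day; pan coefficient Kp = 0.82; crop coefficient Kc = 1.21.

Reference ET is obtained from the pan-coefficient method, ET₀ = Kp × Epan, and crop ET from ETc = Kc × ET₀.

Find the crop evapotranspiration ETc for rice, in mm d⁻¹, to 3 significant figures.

5.36 mm d⁻¹

ET₀ = 0.82 × 5.4 = 4.4280 mm/d
ETc = Kc × ET₀ = 1.21 × 4.4280 = 5.3579 mm/d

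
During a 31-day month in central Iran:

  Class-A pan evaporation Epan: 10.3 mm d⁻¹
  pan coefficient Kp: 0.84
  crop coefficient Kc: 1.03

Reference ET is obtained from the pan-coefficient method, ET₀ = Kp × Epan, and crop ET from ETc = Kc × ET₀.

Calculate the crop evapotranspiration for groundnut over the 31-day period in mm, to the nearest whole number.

276 mm

ET₀ = 0.84 × 10.3 = 8.6520 mm/d
ETc = Kc × ET₀ = 1.03 × 8.6520 = 8.9116 mm/d
Over 31 days: 8.9116 × 31 = 276.260 mm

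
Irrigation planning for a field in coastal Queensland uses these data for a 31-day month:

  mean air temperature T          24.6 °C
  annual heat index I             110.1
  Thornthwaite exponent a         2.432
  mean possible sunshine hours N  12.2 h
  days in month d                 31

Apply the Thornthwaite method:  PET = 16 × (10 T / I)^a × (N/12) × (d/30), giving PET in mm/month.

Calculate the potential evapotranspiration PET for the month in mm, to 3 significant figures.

119 mm

10T/I = 10 × 24.6 / 110.1 = 2.2343
(10T/I)^a = 2.2343^2.432 = 7.0650
Uncorrected PET = 16 × 7.0650 = 113.040 mm
Correction = (N/12)(d/30) = (12.2/12)(31/30) = 1.0506
PET = 113.040 × 1.0506 = 118.760 mm/month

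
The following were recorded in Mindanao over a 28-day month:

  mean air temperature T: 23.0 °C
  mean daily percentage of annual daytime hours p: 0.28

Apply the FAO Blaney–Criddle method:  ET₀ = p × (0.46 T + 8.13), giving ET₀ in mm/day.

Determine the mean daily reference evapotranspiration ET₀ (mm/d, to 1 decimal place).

5.2 mm/d

ET₀ = 0.28 × (0.46 × 23.0 + 8.13) = 0.28 × 18.710 = 5.2388 mm/d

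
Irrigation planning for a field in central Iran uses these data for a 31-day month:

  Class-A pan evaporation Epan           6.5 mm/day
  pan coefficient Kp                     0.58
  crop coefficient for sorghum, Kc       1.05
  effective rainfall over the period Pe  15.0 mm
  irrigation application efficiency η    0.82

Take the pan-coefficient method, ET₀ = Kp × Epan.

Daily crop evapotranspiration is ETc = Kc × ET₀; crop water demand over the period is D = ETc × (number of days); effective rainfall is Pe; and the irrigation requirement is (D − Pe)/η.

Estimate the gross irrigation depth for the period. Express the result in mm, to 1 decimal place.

131.4 mm

ET₀ = 0.58 × 6.5 = 3.7700 mm/d
ETc = Kc × ET₀ = 1.05 × 3.7700 = 3.9585 mm/d
Crop demand D = ETc × 31 d = 3.9585 × 31 = 122.714 mm
D − Pe = 122.714 − 15.0 = 107.714 mm
Gross irrigation = 107.714 / 0.82 = 131.359 mm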